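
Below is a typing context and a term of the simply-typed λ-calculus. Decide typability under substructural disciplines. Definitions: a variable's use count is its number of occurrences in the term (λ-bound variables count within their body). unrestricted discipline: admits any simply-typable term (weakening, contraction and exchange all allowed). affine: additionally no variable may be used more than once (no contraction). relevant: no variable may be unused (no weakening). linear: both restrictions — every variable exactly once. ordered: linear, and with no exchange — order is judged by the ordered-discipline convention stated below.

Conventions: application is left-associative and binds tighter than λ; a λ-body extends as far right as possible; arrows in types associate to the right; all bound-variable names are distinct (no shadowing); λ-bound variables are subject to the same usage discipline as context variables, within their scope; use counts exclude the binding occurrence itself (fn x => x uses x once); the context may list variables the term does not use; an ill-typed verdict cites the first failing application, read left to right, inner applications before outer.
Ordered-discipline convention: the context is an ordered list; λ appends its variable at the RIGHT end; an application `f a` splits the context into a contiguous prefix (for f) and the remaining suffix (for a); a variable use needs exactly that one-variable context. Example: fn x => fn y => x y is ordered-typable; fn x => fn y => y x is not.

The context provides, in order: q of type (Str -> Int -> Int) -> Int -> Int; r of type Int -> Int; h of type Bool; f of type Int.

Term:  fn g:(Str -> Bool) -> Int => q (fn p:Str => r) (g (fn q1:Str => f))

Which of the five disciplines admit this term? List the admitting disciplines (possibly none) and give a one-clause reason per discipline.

accepted by: none
usage: q ×1; r ×1; h ×0; f ×1; g [bound] ×1; p [bound] ×0; q1 [bound] ×0
order of uses: q, r, g, f
typing: ill-typed: an application expects Str -> Bool but receives Str -> Int
ordered ✗ (a type mismatch blocks all five)
linear ✗ (the type mismatch rejects it)
affine ✗ (not simply typable)
relevant ✗ (fails simple typing)
unrestricted ✗ (a type mismatch blocks all five)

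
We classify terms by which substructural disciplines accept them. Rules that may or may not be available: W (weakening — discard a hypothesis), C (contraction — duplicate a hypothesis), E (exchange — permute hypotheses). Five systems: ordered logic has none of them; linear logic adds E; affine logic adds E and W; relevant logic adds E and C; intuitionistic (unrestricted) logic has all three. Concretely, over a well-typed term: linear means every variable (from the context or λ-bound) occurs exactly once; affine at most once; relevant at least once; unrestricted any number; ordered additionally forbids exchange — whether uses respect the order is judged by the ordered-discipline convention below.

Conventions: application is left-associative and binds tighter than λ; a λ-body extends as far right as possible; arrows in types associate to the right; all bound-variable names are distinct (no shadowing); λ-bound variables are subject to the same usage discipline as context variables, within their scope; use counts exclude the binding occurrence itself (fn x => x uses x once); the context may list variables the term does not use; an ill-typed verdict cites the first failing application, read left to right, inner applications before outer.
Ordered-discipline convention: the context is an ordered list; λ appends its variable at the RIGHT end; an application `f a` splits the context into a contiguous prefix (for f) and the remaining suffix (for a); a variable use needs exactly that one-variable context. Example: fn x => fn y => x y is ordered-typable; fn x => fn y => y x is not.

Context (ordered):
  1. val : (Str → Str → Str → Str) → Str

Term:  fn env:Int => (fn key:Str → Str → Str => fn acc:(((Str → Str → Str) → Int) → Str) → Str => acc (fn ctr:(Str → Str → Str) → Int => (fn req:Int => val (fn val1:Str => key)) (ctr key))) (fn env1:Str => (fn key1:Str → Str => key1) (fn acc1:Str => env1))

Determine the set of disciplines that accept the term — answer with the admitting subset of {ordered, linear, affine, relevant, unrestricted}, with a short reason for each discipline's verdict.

accepted by: unrestricted
use counts: val=1, env (bound)=0, key (bound)=2, acc (bound)=1, ctr (bound)=1, req (bound)=0, val1 (bound)=0, env1 (bound)=1, key1 (bound)=1, acc1 (bound)=0
uses in reading order: acc, val, key, ctr, key, key1, env1
typing: well-typed — term : Int → ((((Str → Str → Str) → Int) → Str) → Str) → Str
ordered: ✗, repeated use of key ×2; env, req, val1, acc1 left unused
linear: ✗, repeated use of key ×2; env, req, val1, acc1 left unused
affine: ✗, repeated use of key ×2
relevant: ✗, env, req, val1, acc1 left unused
unrestricted: ✓, well-typed at Int → ((((Str → Str → Str) → Int) → Str) → Str) → Str; no restrictions here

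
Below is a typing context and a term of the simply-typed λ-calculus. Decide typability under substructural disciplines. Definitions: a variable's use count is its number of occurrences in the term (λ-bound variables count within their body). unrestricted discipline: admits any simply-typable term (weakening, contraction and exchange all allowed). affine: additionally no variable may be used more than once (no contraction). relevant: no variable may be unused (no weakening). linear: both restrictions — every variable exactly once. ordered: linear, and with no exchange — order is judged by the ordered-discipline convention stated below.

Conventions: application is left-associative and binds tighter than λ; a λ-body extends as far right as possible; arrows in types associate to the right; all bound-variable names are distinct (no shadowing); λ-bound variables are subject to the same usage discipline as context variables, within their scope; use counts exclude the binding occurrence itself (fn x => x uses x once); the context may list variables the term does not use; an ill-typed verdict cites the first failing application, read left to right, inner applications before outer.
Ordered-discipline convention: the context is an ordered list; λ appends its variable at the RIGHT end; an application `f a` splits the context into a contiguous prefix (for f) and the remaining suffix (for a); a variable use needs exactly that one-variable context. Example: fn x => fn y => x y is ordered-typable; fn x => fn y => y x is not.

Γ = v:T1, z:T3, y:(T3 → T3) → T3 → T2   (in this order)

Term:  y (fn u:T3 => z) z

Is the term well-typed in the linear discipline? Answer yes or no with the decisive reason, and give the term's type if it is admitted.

no — uses contraction: z ×2; v, u left unused
use counts: v: 0, z: 2, y: 1, u (bound): 0
uses in reading order: y, z, z
typing: well-typed — term : T2
all disciplines: ordered ✗; linear ✗; affine ✗; relevant ✗; unrestricted ✓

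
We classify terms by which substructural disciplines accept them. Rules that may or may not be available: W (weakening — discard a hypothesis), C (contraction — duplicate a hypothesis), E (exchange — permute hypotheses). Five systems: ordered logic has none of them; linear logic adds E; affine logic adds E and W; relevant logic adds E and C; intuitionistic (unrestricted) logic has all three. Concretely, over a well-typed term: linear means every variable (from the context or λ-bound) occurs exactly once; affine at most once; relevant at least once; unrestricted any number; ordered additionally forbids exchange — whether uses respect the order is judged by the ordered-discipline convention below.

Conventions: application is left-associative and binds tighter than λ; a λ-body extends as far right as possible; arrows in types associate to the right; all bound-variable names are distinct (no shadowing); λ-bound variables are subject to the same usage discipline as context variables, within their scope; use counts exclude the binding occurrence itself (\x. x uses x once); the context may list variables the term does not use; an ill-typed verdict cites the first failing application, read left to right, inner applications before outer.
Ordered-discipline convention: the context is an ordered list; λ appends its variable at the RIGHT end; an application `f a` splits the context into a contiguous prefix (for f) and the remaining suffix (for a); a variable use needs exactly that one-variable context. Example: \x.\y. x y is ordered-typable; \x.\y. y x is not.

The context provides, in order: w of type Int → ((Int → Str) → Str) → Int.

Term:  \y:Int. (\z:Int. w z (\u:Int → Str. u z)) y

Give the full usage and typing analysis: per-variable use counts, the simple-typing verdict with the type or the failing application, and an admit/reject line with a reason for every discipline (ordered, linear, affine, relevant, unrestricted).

use counts: w: 1, y [bound]: 1, z [bound]: 2, u [bound]: 1
left-to-right use order: w, z, u, z, y
typing: the term checks, with type Int → Int
ordered: ✗ — repeated use of z ×2
linear: ✗ — repeated use of z ×2
affine: ✗ — repeated use of z ×2
relevant: ✓ — none of w, y, z, u goes unused
unrestricted: ✓ — well-typed at Int → Int; no restrictions here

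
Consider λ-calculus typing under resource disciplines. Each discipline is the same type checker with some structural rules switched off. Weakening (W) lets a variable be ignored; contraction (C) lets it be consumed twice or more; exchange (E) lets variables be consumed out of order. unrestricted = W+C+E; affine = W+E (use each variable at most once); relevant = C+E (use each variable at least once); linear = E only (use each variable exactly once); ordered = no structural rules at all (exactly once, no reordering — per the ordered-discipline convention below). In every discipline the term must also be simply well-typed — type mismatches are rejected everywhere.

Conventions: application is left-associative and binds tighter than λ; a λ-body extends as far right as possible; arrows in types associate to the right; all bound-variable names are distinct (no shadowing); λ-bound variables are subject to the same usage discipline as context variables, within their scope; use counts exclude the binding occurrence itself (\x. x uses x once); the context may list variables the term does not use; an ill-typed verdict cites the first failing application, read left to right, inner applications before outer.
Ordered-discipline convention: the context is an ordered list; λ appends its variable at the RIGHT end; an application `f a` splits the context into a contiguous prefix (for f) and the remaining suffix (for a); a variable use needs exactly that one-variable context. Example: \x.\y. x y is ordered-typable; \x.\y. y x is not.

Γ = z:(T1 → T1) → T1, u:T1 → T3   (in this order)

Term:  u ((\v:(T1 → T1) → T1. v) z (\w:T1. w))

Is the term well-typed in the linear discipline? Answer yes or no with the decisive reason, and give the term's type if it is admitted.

yes — exactly-once usage across z, u, v, w; term : T3
use counts: z=1; u=1; v [bound]=1; w [bound]=1
uses in reading order: u, v, z, w
typing: well-typed at T3
per-discipline verdicts: ordered ✗ · linear ✓ · affine ✓ · relevant ✓ · unrestricted ✓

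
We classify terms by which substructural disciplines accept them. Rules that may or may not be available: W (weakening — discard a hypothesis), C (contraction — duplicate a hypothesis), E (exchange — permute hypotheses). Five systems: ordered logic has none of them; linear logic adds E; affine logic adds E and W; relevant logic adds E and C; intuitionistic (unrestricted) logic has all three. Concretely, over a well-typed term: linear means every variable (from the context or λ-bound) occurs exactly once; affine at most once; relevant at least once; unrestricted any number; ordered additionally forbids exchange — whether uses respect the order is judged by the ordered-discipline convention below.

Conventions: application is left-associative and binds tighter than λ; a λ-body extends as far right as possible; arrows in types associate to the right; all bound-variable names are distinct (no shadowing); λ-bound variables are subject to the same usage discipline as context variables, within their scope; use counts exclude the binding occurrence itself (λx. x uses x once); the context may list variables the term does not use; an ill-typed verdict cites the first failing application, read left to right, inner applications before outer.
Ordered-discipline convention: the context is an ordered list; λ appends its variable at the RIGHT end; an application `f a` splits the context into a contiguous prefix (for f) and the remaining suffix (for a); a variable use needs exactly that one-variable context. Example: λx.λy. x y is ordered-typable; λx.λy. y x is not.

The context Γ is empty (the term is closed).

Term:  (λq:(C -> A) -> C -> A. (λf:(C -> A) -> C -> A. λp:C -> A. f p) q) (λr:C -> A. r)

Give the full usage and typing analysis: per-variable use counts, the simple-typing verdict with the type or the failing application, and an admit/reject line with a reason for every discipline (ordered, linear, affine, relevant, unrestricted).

use counts: q [bound]: 1, f [bound]: 1, p [bound]: 1, r [bound]: 1
uses in reading order: f, p, q, r
typing: ✓ — (C -> A) -> C -> A
ordered: ✓, q, f, p, r once each; derivable with no W/C/E
linear: ✓, exactly-once usage across q, f, p, r
affine: ✓, at most one use each (q, f, p, r)
relevant: ✓, at least one use each (q, f, p, r)
unrestricted: ✓, type-checks ((C -> A) -> C -> A) and nothing is barred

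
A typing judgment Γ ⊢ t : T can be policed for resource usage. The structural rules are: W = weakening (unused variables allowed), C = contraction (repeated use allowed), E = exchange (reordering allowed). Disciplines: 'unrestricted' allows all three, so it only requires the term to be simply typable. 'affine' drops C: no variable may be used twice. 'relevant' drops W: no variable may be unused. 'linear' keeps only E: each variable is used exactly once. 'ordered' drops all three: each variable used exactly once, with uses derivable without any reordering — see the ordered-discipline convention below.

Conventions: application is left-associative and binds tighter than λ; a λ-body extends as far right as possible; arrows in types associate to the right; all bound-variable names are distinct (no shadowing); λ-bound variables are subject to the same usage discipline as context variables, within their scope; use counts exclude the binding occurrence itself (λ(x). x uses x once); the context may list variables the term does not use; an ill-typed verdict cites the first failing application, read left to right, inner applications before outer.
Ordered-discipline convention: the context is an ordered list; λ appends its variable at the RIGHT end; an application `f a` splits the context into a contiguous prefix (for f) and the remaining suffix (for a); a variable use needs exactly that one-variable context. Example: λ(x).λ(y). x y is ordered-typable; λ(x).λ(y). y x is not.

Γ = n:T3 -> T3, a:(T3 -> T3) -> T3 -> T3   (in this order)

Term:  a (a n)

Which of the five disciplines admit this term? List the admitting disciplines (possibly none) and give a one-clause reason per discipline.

accepted by: relevant, unrestricted
variable uses: n ×1, a ×2
use order (left to right): a, a, n
typing: well-typed — term : T3 -> T3
ordered ✗ (needs contraction — a ×2)
linear ✗ (needs contraction — a ×2)
affine ✗ (needs contraction — a ×2)
relevant ✓ (none of n, a goes unused)
unrestricted ✓ (well-typed at T3 -> T3; no restrictions here)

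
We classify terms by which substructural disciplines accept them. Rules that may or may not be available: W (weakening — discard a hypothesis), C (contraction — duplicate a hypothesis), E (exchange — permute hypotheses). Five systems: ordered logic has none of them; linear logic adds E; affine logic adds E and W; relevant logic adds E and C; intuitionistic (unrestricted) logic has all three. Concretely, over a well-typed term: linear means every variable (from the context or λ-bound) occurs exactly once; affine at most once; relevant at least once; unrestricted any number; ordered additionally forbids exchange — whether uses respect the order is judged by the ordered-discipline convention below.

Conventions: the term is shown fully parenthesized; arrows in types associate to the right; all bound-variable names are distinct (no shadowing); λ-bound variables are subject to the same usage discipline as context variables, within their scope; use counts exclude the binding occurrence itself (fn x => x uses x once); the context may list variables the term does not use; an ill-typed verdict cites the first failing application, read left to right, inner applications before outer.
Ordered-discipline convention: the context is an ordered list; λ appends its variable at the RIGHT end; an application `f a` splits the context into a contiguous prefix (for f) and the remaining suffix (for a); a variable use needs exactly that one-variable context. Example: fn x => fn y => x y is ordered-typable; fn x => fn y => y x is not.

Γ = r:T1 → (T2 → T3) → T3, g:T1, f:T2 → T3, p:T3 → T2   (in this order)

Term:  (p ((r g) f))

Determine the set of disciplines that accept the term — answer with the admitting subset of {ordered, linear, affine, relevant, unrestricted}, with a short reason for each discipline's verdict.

admitted by: linear, affine, relevant, unrestricted
use counts: r: 1×; g: 1×; f: 1×; p: 1×
left-to-right use order: p, r, g, f
typing: ✓ — T2
ordered: ✗ — no ordered split (uses run p, r, g, f)
linear: ✓ — exactly-once usage across r, g, f, p
affine: ✓ — no duplicate uses among r, g, f, p
relevant: ✓ — at least one use each (r, g, f, p)
unrestricted: ✓ — simply typable at T2; W, C, E all held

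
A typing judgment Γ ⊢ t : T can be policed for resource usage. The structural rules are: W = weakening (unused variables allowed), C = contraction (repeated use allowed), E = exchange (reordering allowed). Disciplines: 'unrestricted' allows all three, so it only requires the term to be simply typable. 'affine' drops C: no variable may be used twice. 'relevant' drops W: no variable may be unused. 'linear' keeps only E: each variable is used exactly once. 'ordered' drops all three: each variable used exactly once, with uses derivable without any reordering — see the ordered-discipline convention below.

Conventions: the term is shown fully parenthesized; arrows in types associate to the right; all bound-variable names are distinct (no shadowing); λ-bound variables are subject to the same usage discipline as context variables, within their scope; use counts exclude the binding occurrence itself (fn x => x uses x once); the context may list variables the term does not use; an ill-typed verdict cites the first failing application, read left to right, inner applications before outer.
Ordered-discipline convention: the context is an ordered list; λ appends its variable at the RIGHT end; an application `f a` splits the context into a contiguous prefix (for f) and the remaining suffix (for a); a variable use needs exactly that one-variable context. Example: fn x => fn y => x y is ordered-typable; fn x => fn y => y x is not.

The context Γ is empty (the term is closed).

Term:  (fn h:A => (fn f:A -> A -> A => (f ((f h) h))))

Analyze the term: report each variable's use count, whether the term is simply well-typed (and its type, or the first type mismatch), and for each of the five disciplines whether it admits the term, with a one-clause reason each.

variable uses: h [bound] ×2, f [bound] ×2
left-to-right use order: f, f, h, h
typing: well-typed at A -> (A -> A -> A) -> A -> A
ordered ✗ (repeated use of h ×2, f ×2)
linear ✗ (repeated use of h ×2, f ×2)
affine ✗ (repeated use of h ×2, f ×2)
relevant ✓ (at least one use each (h, f))
unrestricted ✓ (well-typed at A -> (A -> A -> A) -> A -> A; no restrictions here)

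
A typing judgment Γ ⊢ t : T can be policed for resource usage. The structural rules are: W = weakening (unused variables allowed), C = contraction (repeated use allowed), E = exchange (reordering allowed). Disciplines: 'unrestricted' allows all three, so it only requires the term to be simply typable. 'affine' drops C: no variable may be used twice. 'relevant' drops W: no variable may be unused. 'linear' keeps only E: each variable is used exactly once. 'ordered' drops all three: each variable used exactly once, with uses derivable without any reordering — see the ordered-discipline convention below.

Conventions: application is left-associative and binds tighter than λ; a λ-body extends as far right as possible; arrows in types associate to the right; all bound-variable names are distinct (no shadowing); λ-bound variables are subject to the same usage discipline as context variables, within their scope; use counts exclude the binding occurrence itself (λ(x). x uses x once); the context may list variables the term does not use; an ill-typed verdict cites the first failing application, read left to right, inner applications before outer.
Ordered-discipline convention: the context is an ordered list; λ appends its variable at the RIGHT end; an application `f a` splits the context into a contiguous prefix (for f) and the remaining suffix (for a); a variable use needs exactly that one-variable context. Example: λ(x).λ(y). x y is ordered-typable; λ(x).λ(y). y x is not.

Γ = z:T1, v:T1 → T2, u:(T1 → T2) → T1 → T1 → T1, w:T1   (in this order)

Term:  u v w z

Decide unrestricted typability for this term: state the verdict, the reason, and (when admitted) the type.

yes — typability at T1 is all that's needed; term : T1
variable uses: z ×1, v ×1, u ×1, w ×1
uses in reading order: u, v, w, z
typing: well-typed at T1
across the five disciplines: ordered ✗, linear ✓, affine ✓, relevant ✓, unrestricted ✓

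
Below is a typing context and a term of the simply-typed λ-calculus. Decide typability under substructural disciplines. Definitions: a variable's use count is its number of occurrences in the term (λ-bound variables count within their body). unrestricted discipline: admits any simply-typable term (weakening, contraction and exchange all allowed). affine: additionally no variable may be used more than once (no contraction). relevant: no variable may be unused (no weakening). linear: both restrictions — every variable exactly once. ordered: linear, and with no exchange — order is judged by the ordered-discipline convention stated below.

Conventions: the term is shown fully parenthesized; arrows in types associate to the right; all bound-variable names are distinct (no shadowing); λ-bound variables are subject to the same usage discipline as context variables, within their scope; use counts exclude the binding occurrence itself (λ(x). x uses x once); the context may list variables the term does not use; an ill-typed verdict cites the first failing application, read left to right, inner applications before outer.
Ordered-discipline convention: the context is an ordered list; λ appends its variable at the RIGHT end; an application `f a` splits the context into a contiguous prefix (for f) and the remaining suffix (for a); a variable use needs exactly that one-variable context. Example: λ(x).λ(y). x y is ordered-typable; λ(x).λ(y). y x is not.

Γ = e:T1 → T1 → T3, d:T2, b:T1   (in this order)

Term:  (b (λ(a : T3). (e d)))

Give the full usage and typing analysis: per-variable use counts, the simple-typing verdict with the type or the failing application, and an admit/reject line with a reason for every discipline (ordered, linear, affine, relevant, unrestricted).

variable uses: e=1; d=1; b=1; a (λ-bound)=0
left-to-right use order: b, e, d
typing: ill-typed: an argument T2 mismatches the expected T1
ordered ✗ (the type mismatch rejects it)
linear ✗ (not simply typable)
affine ✗ (fails simple typing)
relevant ✗ (a type mismatch blocks all five)
unrestricted ✗ (the type mismatch rejects it)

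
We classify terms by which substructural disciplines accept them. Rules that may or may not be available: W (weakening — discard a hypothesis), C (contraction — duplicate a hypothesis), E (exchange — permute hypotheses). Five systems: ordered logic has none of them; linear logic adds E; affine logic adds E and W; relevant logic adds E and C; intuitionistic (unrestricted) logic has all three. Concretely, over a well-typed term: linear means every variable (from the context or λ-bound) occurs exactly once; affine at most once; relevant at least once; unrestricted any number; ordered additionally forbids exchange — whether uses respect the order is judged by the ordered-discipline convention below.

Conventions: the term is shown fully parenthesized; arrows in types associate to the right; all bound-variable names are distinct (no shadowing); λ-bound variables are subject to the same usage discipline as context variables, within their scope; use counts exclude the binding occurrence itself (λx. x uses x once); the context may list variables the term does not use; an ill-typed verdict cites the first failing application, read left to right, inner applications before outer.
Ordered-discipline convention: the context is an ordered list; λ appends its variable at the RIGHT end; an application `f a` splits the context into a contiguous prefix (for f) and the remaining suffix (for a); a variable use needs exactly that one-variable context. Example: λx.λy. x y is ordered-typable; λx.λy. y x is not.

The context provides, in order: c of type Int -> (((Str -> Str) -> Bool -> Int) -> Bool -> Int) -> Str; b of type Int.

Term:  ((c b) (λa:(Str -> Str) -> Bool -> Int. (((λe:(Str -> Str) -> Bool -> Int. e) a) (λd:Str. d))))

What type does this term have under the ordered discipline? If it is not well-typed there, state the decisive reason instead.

term : Str
counts: c: 1×, b: 1×, a [bound]: 1×, e [bound]: 1×, d [bound]: 1×
left-to-right use order: c, b, e, a, d
typing: ✓ — Str
summary: ordered ✓, linear ✓, affine ✓, relevant ✓, unrestricted ✓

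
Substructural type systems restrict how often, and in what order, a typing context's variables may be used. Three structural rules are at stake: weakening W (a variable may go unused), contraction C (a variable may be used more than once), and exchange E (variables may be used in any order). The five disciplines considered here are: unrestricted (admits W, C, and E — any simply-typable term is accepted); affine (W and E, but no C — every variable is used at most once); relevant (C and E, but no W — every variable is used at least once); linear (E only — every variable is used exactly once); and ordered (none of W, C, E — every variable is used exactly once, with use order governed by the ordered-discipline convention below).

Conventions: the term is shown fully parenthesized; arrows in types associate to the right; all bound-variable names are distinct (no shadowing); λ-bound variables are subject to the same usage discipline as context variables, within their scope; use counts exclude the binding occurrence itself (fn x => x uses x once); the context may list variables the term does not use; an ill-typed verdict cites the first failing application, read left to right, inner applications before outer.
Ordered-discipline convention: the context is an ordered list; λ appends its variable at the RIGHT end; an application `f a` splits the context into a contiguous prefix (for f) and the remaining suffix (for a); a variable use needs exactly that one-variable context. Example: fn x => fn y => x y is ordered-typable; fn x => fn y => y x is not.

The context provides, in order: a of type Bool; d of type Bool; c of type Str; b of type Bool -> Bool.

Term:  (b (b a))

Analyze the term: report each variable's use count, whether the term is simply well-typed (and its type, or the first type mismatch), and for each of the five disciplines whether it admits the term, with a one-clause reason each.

counts: a=1; d=0; c=0; b=2
uses in reading order: b, b, a
typing: the term checks, with type Bool
ordered: ✗ — repeated use of b ×2; d, c never used (weakening)
linear: ✗ — repeated use of b ×2; d, c never used (weakening)
affine: ✗ — repeated use of b ×2
relevant: ✗ — d, c never used (weakening)
unrestricted: ✓ — typability at Bool is all that's needed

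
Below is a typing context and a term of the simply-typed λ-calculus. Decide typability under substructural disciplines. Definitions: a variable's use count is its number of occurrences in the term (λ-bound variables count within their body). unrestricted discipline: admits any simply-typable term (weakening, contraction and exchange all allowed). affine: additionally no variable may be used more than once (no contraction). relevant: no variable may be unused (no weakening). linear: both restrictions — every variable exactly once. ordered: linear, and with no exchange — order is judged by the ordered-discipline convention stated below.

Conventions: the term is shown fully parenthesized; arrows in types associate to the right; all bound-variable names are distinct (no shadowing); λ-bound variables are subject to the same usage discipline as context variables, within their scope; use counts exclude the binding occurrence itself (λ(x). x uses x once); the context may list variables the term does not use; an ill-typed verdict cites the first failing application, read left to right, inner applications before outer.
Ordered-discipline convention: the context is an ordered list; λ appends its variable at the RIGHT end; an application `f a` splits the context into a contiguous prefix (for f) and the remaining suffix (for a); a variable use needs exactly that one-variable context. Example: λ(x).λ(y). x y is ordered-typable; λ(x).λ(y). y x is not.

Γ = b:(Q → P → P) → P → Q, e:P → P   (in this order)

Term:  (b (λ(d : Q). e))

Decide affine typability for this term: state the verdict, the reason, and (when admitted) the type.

yes — none of b, e, d used more than once; term : P → Q
variable uses: b ×1; e ×1; d (λ-bound) ×0
uses in reading order: b, e
typing: well-typed at P → Q
per-discipline verdicts: ordered ✗; linear ✗; affine ✓; relevant ✗; unrestricted ✓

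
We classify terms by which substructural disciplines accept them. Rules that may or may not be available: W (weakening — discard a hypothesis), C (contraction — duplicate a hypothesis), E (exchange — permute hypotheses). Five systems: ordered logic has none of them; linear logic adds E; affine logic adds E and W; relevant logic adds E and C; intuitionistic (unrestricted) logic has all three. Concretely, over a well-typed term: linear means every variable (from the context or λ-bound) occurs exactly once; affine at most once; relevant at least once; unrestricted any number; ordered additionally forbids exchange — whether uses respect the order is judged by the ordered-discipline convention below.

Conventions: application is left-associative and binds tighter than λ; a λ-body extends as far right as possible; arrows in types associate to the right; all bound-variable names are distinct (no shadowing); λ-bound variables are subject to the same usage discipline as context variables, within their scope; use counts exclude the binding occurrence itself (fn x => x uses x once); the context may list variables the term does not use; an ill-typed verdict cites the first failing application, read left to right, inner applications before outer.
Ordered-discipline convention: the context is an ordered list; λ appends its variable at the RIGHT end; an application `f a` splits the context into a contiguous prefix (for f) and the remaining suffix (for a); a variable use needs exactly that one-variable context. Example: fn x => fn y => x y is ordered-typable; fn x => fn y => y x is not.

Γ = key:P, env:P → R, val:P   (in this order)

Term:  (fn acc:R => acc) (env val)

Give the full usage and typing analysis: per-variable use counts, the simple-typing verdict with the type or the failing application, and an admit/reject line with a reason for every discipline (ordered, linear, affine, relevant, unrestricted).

use counts: key: 0×, env: 1×, val: 1×, acc (bound): 1×
use order (left to right): acc, env, val
typing: well-typed — term : R
ordered: ✗, needs weakening: key unused
linear: ✗, needs weakening: key unused
affine: ✓, at most one use each (key, env, val, acc)
relevant: ✗, needs weakening: key unused
unrestricted: ✓, type-checks (R) and nothing is barred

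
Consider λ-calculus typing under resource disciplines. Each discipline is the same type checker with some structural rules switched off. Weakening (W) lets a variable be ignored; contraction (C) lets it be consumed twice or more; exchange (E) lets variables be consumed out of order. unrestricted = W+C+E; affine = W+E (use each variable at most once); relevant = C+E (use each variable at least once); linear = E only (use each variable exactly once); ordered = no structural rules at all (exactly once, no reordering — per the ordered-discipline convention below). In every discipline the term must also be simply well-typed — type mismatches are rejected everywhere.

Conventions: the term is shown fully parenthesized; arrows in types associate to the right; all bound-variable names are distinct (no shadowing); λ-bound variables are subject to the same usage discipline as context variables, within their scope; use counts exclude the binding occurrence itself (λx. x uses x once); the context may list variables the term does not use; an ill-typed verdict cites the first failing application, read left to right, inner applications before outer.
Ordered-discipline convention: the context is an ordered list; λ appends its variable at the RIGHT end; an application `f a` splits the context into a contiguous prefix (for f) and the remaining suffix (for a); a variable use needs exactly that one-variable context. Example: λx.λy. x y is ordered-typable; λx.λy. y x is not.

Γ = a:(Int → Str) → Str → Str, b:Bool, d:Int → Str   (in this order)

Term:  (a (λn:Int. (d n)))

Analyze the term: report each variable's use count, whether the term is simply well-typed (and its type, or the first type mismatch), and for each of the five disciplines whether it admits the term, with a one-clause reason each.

variable uses: a: 1, b: 0, d: 1, n (λ-bound): 1
order of uses: a, d, n
typing: ✓ — Str → Str
ordered: ✗, unused: b — weakening required
linear: ✗, unused: b — weakening required
affine: ✓, at most one use each (a, b, d, n)
relevant: ✗, unused: b — weakening required
unrestricted: ✓, well-typed at Str → Str; no restrictions here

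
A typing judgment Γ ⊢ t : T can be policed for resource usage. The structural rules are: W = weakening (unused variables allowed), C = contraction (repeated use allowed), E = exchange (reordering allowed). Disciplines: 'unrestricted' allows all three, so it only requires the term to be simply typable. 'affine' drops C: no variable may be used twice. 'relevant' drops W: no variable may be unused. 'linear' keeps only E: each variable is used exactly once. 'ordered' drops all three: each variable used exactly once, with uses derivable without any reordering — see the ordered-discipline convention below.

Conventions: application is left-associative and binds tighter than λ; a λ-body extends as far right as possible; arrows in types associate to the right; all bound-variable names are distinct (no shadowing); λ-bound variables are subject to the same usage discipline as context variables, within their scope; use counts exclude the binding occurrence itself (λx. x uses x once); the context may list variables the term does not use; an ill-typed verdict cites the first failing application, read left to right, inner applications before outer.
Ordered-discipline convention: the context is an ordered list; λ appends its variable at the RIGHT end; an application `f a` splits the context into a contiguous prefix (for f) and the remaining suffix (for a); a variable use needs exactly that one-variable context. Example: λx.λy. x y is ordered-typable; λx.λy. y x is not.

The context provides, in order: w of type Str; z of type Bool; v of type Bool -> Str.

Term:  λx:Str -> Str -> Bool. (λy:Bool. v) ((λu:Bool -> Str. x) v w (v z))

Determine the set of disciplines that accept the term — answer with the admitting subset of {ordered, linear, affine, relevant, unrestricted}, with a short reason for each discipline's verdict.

admitting disciplines: unrestricted
counts: w ×1, z ×1, v ×3, x [bound] ×1, y [bound] ×0, u [bound] ×0
order of uses: v, x, v, w, v, z
typing: well-typed at (Str -> Str -> Bool) -> Bool -> Str
ordered: ✗ — uses contraction: v ×3; y, u never used (weakening)
linear: ✗ — uses contraction: v ×3; y, u never used (weakening)
affine: ✗ — uses contraction: v ×3
relevant: ✗ — y, u never used (weakening)
unrestricted: ✓ — typability at (Str -> Str -> Bool) -> Bool -> Str is all that's needed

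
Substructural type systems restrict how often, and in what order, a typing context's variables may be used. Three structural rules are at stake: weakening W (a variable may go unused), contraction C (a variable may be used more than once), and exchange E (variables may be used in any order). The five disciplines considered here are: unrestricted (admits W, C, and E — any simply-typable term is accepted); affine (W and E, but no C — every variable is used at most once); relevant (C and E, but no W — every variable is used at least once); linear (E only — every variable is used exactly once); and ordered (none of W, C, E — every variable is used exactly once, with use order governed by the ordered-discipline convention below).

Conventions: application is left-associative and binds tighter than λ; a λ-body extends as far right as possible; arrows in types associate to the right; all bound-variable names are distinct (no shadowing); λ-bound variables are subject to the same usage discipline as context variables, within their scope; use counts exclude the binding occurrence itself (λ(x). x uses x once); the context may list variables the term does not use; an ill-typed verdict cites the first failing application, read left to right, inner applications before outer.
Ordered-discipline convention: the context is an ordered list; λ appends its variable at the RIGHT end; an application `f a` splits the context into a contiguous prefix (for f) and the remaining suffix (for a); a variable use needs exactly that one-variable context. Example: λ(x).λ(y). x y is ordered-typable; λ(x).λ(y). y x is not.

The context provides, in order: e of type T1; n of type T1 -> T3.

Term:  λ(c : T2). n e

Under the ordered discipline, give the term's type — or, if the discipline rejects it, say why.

not well-typed under ordered — unused: c — weakening required
counts: e: 1×, n: 1×, c (λ-bound): 0×
use order (left to right): n, e
typing: ✓ — T2 -> T3
summary: ordered ✗ · linear ✗ · affine ✓ · relevant ✗ · unrestricted ✓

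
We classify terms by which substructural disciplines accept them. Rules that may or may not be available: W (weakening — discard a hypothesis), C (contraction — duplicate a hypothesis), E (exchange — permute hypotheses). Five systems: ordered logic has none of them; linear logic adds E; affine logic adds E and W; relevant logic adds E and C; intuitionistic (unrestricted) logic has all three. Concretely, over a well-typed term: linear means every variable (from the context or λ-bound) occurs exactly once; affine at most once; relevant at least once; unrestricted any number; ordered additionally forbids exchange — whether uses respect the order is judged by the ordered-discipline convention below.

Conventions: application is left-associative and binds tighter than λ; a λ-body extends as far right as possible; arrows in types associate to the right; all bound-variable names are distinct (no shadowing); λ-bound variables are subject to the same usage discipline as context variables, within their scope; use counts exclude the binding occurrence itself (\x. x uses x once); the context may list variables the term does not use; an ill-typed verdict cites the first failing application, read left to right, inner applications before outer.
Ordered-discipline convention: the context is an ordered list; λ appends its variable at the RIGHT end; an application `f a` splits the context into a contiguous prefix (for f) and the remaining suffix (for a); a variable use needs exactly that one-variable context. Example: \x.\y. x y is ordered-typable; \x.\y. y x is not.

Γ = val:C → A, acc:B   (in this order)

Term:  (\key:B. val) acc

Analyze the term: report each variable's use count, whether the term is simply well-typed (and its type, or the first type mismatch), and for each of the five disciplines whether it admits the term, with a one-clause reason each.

counts: val ×1; acc ×1; key [bound] ×0
left-to-right use order: val, acc
typing: the term checks, with type C → A
ordered ✗ (key never used (weakening))
linear ✗ (key never used (weakening))
affine ✓ (val, acc, key: no repeats, contraction unneeded)
relevant ✗ (key never used (weakening))
unrestricted ✓ (typability at C → A is all that's needed)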